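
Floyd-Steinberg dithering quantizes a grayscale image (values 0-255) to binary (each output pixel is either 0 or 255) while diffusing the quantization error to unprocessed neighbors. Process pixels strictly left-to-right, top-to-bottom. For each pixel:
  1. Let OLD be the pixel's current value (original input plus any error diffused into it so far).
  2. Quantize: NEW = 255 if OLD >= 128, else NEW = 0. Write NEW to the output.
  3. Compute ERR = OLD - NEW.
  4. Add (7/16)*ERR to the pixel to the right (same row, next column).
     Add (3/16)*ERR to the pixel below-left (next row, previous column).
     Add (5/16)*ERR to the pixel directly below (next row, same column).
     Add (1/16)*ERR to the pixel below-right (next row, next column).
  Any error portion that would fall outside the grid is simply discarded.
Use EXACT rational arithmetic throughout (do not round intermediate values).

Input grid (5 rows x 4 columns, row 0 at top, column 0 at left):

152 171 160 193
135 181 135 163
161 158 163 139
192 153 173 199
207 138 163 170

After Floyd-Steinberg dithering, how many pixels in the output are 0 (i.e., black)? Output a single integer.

(0,0): OLD=152 → NEW=255, ERR=-103
(0,1): OLD=2015/16 → NEW=0, ERR=2015/16
(0,2): OLD=55065/256 → NEW=255, ERR=-10215/256
(0,3): OLD=719023/4096 → NEW=255, ERR=-325457/4096
(1,0): OLD=32365/256 → NEW=0, ERR=32365/256
(1,1): OLD=536059/2048 → NEW=255, ERR=13819/2048
(1,2): OLD=7763095/65536 → NEW=0, ERR=7763095/65536
(1,3): OLD=196607953/1048576 → NEW=255, ERR=-70778927/1048576
(2,0): OLD=6611705/32768 → NEW=255, ERR=-1744135/32768
(2,1): OLD=175042883/1048576 → NEW=255, ERR=-92343997/1048576
(2,2): OLD=313008047/2097152 → NEW=255, ERR=-221765713/2097152
(2,3): OLD=2652335827/33554432 → NEW=0, ERR=2652335827/33554432
(3,0): OLD=2665131881/16777216 → NEW=255, ERR=-1613058199/16777216
(3,1): OLD=16176323383/268435456 → NEW=0, ERR=16176323383/268435456
(3,2): OLD=754349546185/4294967296 → NEW=255, ERR=-340867114295/4294967296
(3,3): OLD=12532424819455/68719476736 → NEW=255, ERR=-4991041748225/68719476736
(4,0): OLD=808542544501/4294967296 → NEW=255, ERR=-286674115979/4294967296
(4,1): OLD=3667565303263/34359738368 → NEW=0, ERR=3667565303263/34359738368
(4,2): OLD=192464953970943/1099511627776 → NEW=255, ERR=-87910511111937/1099511627776
(4,3): OLD=1888752728649641/17592186044416 → NEW=0, ERR=1888752728649641/17592186044416
Output grid:
  Row 0: #.##  (1 black, running=1)
  Row 1: .#.#  (2 black, running=3)
  Row 2: ###.  (1 black, running=4)
  Row 3: #.##  (1 black, running=5)
  Row 4: #.#.  (2 black, running=7)

Answer: 7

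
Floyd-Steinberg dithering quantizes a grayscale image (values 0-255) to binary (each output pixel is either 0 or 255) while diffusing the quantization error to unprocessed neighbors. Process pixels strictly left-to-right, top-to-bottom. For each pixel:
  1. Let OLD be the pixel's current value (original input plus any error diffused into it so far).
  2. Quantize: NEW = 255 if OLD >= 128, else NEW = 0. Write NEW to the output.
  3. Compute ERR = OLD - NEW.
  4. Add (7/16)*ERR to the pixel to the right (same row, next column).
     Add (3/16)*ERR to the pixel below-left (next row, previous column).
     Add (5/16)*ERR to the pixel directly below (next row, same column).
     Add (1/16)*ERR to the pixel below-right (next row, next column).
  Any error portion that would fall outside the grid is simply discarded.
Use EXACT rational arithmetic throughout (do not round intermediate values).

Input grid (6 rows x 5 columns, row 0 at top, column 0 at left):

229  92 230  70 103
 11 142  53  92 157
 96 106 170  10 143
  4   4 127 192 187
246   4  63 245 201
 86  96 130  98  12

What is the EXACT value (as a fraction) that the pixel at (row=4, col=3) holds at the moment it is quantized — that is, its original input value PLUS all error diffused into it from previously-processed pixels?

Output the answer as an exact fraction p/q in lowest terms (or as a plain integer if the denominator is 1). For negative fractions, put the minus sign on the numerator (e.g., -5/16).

Answer: 2098366857385917/8796093022208

Derivation:
(0,0): OLD=229 → NEW=255, ERR=-26
(0,1): OLD=645/8 → NEW=0, ERR=645/8
(0,2): OLD=33955/128 → NEW=255, ERR=1315/128
(0,3): OLD=152565/2048 → NEW=0, ERR=152565/2048
(0,4): OLD=4443059/32768 → NEW=255, ERR=-3912781/32768
(1,0): OLD=2303/128 → NEW=0, ERR=2303/128
(1,1): OLD=179577/1024 → NEW=255, ERR=-81543/1024
(1,2): OLD=1323117/32768 → NEW=0, ERR=1323117/32768
(1,3): OLD=14574953/131072 → NEW=0, ERR=14574953/131072
(1,4): OLD=362786075/2097152 → NEW=255, ERR=-171987685/2097152
(2,0): OLD=1420355/16384 → NEW=0, ERR=1420355/16384
(2,1): OLD=66971537/524288 → NEW=0, ERR=66971537/524288
(2,2): OLD=2133862899/8388608 → NEW=255, ERR=-5232141/8388608
(2,3): OLD=4244402985/134217728 → NEW=0, ERR=4244402985/134217728
(2,4): OLD=296689675231/2147483648 → NEW=255, ERR=-250918655009/2147483648
(3,0): OLD=461725843/8388608 → NEW=0, ERR=461725843/8388608
(3,1): OLD=4919100055/67108864 → NEW=0, ERR=4919100055/67108864
(3,2): OLD=371057175213/2147483648 → NEW=255, ERR=-176551155027/2147483648
(3,3): OLD=618333565893/4294967296 → NEW=255, ERR=-476883094587/4294967296
(3,4): OLD=7138994832953/68719476736 → NEW=0, ERR=7138994832953/68719476736
(4,0): OLD=297366822589/1073741824 → NEW=255, ERR=23562657469/1073741824
(4,1): OLD=842920517565/34359738368 → NEW=0, ERR=842920517565/34359738368
(4,2): OLD=17484352453811/549755813888 → NEW=0, ERR=17484352453811/549755813888
(4,3): OLD=2098366857385917/8796093022208 → NEW=255, ERR=-144636863277123/8796093022208
Target (4,3): original=245, with diffused error = 2098366857385917/8796093022208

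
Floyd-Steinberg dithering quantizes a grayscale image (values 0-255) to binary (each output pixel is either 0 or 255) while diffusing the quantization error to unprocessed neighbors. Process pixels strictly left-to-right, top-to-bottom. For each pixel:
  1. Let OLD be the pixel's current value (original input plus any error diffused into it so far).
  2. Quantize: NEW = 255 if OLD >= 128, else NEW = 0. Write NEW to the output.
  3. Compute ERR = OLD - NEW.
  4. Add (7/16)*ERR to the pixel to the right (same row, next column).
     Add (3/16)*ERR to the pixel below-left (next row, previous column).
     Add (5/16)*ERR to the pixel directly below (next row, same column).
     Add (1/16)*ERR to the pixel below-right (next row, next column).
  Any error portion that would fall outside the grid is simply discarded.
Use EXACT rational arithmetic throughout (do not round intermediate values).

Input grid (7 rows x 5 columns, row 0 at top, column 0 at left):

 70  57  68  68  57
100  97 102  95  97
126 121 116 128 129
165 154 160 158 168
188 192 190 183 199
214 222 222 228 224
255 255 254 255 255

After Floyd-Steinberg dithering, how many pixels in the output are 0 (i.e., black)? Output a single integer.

Answer: 12

Derivation:
(0,0): OLD=70 → NEW=0, ERR=70
(0,1): OLD=701/8 → NEW=0, ERR=701/8
(0,2): OLD=13611/128 → NEW=0, ERR=13611/128
(0,3): OLD=234541/2048 → NEW=0, ERR=234541/2048
(0,4): OLD=3509563/32768 → NEW=0, ERR=3509563/32768
(1,0): OLD=17703/128 → NEW=255, ERR=-14937/128
(1,1): OLD=99985/1024 → NEW=0, ERR=99985/1024
(1,2): OLD=6714085/32768 → NEW=255, ERR=-1641755/32768
(1,3): OLD=17772865/131072 → NEW=255, ERR=-15650495/131072
(1,4): OLD=179072163/2097152 → NEW=0, ERR=179072163/2097152
(2,0): OLD=1766859/16384 → NEW=0, ERR=1766859/16384
(2,1): OLD=95423337/524288 → NEW=255, ERR=-38270103/524288
(2,2): OLD=437233787/8388608 → NEW=0, ERR=437233787/8388608
(2,3): OLD=16960923969/134217728 → NEW=0, ERR=16960923969/134217728
(2,4): OLD=437028843655/2147483648 → NEW=255, ERR=-110579486585/2147483648
(3,0): OLD=1552007451/8388608 → NEW=255, ERR=-587087589/8388608
(3,1): OLD=7857320959/67108864 → NEW=0, ERR=7857320959/67108864
(3,2): OLD=529664205605/2147483648 → NEW=255, ERR=-17944124635/2147483648
(3,3): OLD=805037137117/4294967296 → NEW=255, ERR=-290179523363/4294967296
(3,4): OLD=8950570129265/68719476736 → NEW=255, ERR=-8572896438415/68719476736
(4,0): OLD=201951922229/1073741824 → NEW=255, ERR=-71852242891/1073741824
(4,1): OLD=6644182922933/34359738368 → NEW=255, ERR=-2117550360907/34359738368
(4,2): OLD=85253861911867/549755813888 → NEW=255, ERR=-54933870629573/549755813888
(4,3): OLD=829089823276213/8796093022208 → NEW=0, ERR=829089823276213/8796093022208
(4,4): OLD=27729447561210739/140737488355328 → NEW=255, ERR=-8158611969397901/140737488355328
(5,0): OLD=99798734226751/549755813888 → NEW=255, ERR=-40388998314689/549755813888
(5,1): OLD=649507836802941/4398046511104 → NEW=255, ERR=-471994023528579/4398046511104
(5,2): OLD=22186273012553317/140737488355328 → NEW=255, ERR=-13701786518055323/140737488355328
(5,3): OLD=111321532741645483/562949953421312 → NEW=255, ERR=-32230705380789077/562949953421312
(5,4): OLD=1681887204698178281/9007199254740992 → NEW=255, ERR=-614948605260774679/9007199254740992
(6,0): OLD=14912487762131023/70368744177664 → NEW=255, ERR=-3031542003173297/70368744177664
(6,1): OLD=404803377558013089/2251799813685248 → NEW=255, ERR=-169405574931725151/2251799813685248
(6,2): OLD=6240903092234244603/36028797018963968 → NEW=255, ERR=-2946440147601567237/36028797018963968
(6,3): OLD=105171544470558055305/576460752303423488 → NEW=255, ERR=-41825947366814934135/576460752303423488
(6,4): OLD=1829390441836887379967/9223372036854775808 → NEW=255, ERR=-522569427561080451073/9223372036854775808
Output grid:
  Row 0: .....  (5 black, running=5)
  Row 1: #.##.  (2 black, running=7)
  Row 2: .#..#  (3 black, running=10)
  Row 3: #.###  (1 black, running=11)
  Row 4: ###.#  (1 black, running=12)
  Row 5: #####  (0 black, running=12)
  Row 6: #####  (0 black, running=12)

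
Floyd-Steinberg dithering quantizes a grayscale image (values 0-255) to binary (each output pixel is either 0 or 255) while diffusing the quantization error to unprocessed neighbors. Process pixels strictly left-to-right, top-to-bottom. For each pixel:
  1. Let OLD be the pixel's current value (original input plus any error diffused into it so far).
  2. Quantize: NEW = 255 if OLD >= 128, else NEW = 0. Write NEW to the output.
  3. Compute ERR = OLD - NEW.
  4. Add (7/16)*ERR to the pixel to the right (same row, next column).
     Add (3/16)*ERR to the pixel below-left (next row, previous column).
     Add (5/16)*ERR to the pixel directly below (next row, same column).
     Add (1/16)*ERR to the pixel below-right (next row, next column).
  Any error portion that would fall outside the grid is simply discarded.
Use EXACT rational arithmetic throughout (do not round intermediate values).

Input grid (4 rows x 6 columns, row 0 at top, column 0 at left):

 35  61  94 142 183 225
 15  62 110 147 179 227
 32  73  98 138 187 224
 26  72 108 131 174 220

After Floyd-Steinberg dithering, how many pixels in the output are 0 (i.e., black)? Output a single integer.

Answer: 12

Derivation:
(0,0): OLD=35 → NEW=0, ERR=35
(0,1): OLD=1221/16 → NEW=0, ERR=1221/16
(0,2): OLD=32611/256 → NEW=0, ERR=32611/256
(0,3): OLD=809909/4096 → NEW=255, ERR=-234571/4096
(0,4): OLD=10351091/65536 → NEW=255, ERR=-6360589/65536
(0,5): OLD=191405477/1048576 → NEW=255, ERR=-75981403/1048576
(1,0): OLD=10303/256 → NEW=0, ERR=10303/256
(1,1): OLD=265273/2048 → NEW=255, ERR=-256967/2048
(1,2): OLD=5829165/65536 → NEW=0, ERR=5829165/65536
(1,3): OLD=41361449/262144 → NEW=255, ERR=-25485271/262144
(1,4): OLD=1492692571/16777216 → NEW=0, ERR=1492692571/16777216
(1,5): OLD=63676873485/268435456 → NEW=255, ERR=-4774167795/268435456
(2,0): OLD=689795/32768 → NEW=0, ERR=689795/32768
(2,1): OLD=65213521/1048576 → NEW=0, ERR=65213521/1048576
(2,2): OLD=2129604659/16777216 → NEW=0, ERR=2129604659/16777216
(2,3): OLD=24883191387/134217728 → NEW=255, ERR=-9342329253/134217728
(2,4): OLD=751362259601/4294967296 → NEW=255, ERR=-343854400879/4294967296
(2,5): OLD=12986377857287/68719476736 → NEW=255, ERR=-4537088710393/68719476736
(3,0): OLD=742215379/16777216 → NEW=0, ERR=742215379/16777216
(3,1): OLD=18240965591/134217728 → NEW=255, ERR=-15984555049/134217728
(3,2): OLD=92770438965/1073741824 → NEW=0, ERR=92770438965/1073741824
(3,3): OLD=9618666653023/68719476736 → NEW=255, ERR=-7904799914657/68719476736
(3,4): OLD=45039266525695/549755813888 → NEW=0, ERR=45039266525695/549755813888
(3,5): OLD=2024918418837393/8796093022208 → NEW=255, ERR=-218085301825647/8796093022208
Output grid:
  Row 0: ...###  (3 black, running=3)
  Row 1: .#.#.#  (3 black, running=6)
  Row 2: ...###  (3 black, running=9)
  Row 3: .#.#.#  (3 black, running=12)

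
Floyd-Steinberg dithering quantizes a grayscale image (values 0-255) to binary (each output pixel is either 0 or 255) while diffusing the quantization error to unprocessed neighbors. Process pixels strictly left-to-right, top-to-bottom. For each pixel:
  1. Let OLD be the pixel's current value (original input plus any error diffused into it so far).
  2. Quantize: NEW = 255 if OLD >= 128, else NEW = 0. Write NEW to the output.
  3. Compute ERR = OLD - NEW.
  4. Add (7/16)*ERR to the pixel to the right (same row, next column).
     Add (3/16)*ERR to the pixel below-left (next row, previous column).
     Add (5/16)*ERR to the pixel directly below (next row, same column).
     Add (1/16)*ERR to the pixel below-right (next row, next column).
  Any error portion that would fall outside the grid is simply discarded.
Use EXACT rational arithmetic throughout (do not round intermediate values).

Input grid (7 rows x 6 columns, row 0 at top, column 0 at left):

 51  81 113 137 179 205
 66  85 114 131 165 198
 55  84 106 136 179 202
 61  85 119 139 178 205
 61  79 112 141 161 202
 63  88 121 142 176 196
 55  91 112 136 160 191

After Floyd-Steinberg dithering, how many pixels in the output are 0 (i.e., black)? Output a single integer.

Answer: 21

Derivation:
(0,0): OLD=51 → NEW=0, ERR=51
(0,1): OLD=1653/16 → NEW=0, ERR=1653/16
(0,2): OLD=40499/256 → NEW=255, ERR=-24781/256
(0,3): OLD=387685/4096 → NEW=0, ERR=387685/4096
(0,4): OLD=14444739/65536 → NEW=255, ERR=-2266941/65536
(0,5): OLD=199089493/1048576 → NEW=255, ERR=-68297387/1048576
(1,0): OLD=25935/256 → NEW=0, ERR=25935/256
(1,1): OLD=300329/2048 → NEW=255, ERR=-221911/2048
(1,2): OLD=3968093/65536 → NEW=0, ERR=3968093/65536
(1,3): OLD=45752537/262144 → NEW=255, ERR=-21094183/262144
(1,4): OLD=1890603435/16777216 → NEW=0, ERR=1890603435/16777216
(1,5): OLD=60340316477/268435456 → NEW=255, ERR=-8110724803/268435456
(2,0): OLD=2173907/32768 → NEW=0, ERR=2173907/32768
(2,1): OLD=101552961/1048576 → NEW=0, ERR=101552961/1048576
(2,2): OLD=2439954435/16777216 → NEW=255, ERR=-1838235645/16777216
(2,3): OLD=11788538027/134217728 → NEW=0, ERR=11788538027/134217728
(2,4): OLD=1039154335361/4294967296 → NEW=255, ERR=-56062325119/4294967296
(2,5): OLD=13324034519959/68719476736 → NEW=255, ERR=-4199432047721/68719476736
(3,0): OLD=1675894179/16777216 → NEW=0, ERR=1675894179/16777216
(3,1): OLD=19135421671/134217728 → NEW=255, ERR=-15090098969/134217728
(3,2): OLD=62377414309/1073741824 → NEW=0, ERR=62377414309/1073741824
(3,3): OLD=12545965650799/68719476736 → NEW=255, ERR=-4977500916881/68719476736
(3,4): OLD=74911506321551/549755813888 → NEW=255, ERR=-65276226219889/549755813888
(3,5): OLD=1171112226489345/8796093022208 → NEW=255, ERR=-1071891494173695/8796093022208
(4,0): OLD=152761972781/2147483648 → NEW=0, ERR=152761972781/2147483648
(4,1): OLD=3165324163785/34359738368 → NEW=0, ERR=3165324163785/34359738368
(4,2): OLD=164761979760011/1099511627776 → NEW=255, ERR=-115613485322869/1099511627776
(4,3): OLD=945220876585175/17592186044416 → NEW=0, ERR=945220876585175/17592186044416
(4,4): OLD=33784231991565895/281474976710656 → NEW=0, ERR=33784231991565895/281474976710656
(4,5): OLD=941292681777427089/4503599627370496 → NEW=255, ERR=-207125223202049391/4503599627370496
(5,0): OLD=56351546588779/549755813888 → NEW=0, ERR=56351546588779/549755813888
(5,1): OLD=2574859564452379/17592186044416 → NEW=255, ERR=-1911147876873701/17592186044416
(5,2): OLD=7943833409828697/140737488355328 → NEW=0, ERR=7943833409828697/140737488355328
(5,3): OLD=898098128683069411/4503599627370496 → NEW=255, ERR=-250319776296407069/4503599627370496
(5,4): OLD=1656654693840674435/9007199254740992 → NEW=255, ERR=-640181116118278525/9007199254740992
(5,5): OLD=22775152241749415967/144115188075855872 → NEW=255, ERR=-13974220717593831393/144115188075855872
(6,0): OLD=18763927542669617/281474976710656 → NEW=0, ERR=18763927542669617/281474976710656
(6,1): OLD=464798221051933405/4503599627370496 → NEW=0, ERR=464798221051933405/4503599627370496
(6,2): OLD=2838709559953791381/18014398509481984 → NEW=255, ERR=-1754962059964114539/18014398509481984
(6,3): OLD=19083925190704256097/288230376151711744 → NEW=0, ERR=19083925190704256097/288230376151711744
(6,4): OLD=669162470715854252545/4611686018427387904 → NEW=255, ERR=-506817463983129662975/4611686018427387904
(6,5): OLD=7981942178164618166119/73786976294838206464 → NEW=0, ERR=7981942178164618166119/73786976294838206464
Output grid:
  Row 0: ..#.##  (3 black, running=3)
  Row 1: .#.#.#  (3 black, running=6)
  Row 2: ..#.##  (3 black, running=9)
  Row 3: .#.###  (2 black, running=11)
  Row 4: ..#..#  (4 black, running=15)
  Row 5: .#.###  (2 black, running=17)
  Row 6: ..#.#.  (4 black, running=21)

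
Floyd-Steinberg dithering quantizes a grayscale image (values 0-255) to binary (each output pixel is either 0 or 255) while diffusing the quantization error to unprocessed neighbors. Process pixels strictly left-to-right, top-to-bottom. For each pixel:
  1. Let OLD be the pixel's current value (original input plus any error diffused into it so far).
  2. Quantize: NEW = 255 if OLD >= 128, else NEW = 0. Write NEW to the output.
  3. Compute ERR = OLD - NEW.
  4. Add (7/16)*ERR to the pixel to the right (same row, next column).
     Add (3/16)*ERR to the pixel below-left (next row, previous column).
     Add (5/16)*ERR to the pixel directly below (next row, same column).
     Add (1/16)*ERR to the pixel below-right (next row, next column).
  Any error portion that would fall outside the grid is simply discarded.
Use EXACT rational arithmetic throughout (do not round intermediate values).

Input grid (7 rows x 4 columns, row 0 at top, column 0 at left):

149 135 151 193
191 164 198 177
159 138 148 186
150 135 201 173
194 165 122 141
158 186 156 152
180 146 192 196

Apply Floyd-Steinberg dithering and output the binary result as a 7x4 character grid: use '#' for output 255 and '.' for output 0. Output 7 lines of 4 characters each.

Answer: #.##
##.#
.#.#
#.##
##.#
.##.
#.##

Derivation:
(0,0): OLD=149 → NEW=255, ERR=-106
(0,1): OLD=709/8 → NEW=0, ERR=709/8
(0,2): OLD=24291/128 → NEW=255, ERR=-8349/128
(0,3): OLD=336821/2048 → NEW=255, ERR=-185419/2048
(1,0): OLD=22335/128 → NEW=255, ERR=-10305/128
(1,1): OLD=140921/1024 → NEW=255, ERR=-120199/1024
(1,2): OLD=3762605/32768 → NEW=0, ERR=3762605/32768
(1,3): OLD=102166347/524288 → NEW=255, ERR=-31527093/524288
(2,0): OLD=1832259/16384 → NEW=0, ERR=1832259/16384
(2,1): OLD=87421265/524288 → NEW=255, ERR=-46272175/524288
(2,2): OLD=132811749/1048576 → NEW=0, ERR=132811749/1048576
(2,3): OLD=3855376849/16777216 → NEW=255, ERR=-422813231/16777216
(3,0): OLD=1412636115/8388608 → NEW=255, ERR=-726458925/8388608
(3,1): OLD=13458005389/134217728 → NEW=0, ERR=13458005389/134217728
(3,2): OLD=588856575987/2147483648 → NEW=255, ERR=41248245747/2147483648
(3,3): OLD=6234370452005/34359738368 → NEW=255, ERR=-2527362831835/34359738368
(4,0): OLD=398869129879/2147483648 → NEW=255, ERR=-148739200361/2147483648
(4,1): OLD=2821297055877/17179869184 → NEW=255, ERR=-1559569586043/17179869184
(4,2): OLD=44399255633573/549755813888 → NEW=0, ERR=44399255633573/549755813888
(4,3): OLD=1359414429930771/8796093022208 → NEW=255, ERR=-883589290732269/8796093022208
(5,0): OLD=32802432524583/274877906944 → NEW=0, ERR=32802432524583/274877906944
(5,1): OLD=1940896755316273/8796093022208 → NEW=255, ERR=-302106965346767/8796093022208
(5,2): OLD=623217886763713/4398046511104 → NEW=255, ERR=-498283973567807/4398046511104
(5,3): OLD=10708564236536381/140737488355328 → NEW=0, ERR=10708564236536381/140737488355328
(6,0): OLD=29674816211852019/140737488355328 → NEW=255, ERR=-6213243318756621/140737488355328
(6,1): OLD=230061096329085525/2251799813685248 → NEW=0, ERR=230061096329085525/2251799813685248
(6,2): OLD=7689021429836068547/36028797018963968 → NEW=255, ERR=-1498321809999743293/36028797018963968
(6,3): OLD=112123074692771893333/576460752303423488 → NEW=255, ERR=-34874417144601096107/576460752303423488
Row 0: #.##
Row 1: ##.#
Row 2: .#.#
Row 3: #.##
Row 4: ##.#
Row 5: .##.
Row 6: #.##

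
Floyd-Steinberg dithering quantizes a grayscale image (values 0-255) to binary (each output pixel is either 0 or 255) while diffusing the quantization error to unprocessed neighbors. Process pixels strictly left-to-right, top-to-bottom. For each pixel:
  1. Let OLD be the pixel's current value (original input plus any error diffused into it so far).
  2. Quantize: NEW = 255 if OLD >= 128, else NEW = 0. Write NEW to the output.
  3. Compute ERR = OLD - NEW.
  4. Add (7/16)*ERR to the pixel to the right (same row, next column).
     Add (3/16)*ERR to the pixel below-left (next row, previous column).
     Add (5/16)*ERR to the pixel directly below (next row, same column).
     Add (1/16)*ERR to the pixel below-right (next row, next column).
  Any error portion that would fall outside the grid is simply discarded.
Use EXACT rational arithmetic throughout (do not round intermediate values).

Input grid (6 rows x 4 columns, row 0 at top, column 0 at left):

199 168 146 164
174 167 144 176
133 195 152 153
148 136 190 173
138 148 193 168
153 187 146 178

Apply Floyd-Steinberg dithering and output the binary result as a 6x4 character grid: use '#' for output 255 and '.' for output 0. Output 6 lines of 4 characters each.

(0,0): OLD=199 → NEW=255, ERR=-56
(0,1): OLD=287/2 → NEW=255, ERR=-223/2
(0,2): OLD=3111/32 → NEW=0, ERR=3111/32
(0,3): OLD=105745/512 → NEW=255, ERR=-24815/512
(1,0): OLD=4339/32 → NEW=255, ERR=-3821/32
(1,1): OLD=24229/256 → NEW=0, ERR=24229/256
(1,2): OLD=1636201/8192 → NEW=255, ERR=-452759/8192
(1,3): OLD=18710575/131072 → NEW=255, ERR=-14712785/131072
(2,0): OLD=464615/4096 → NEW=0, ERR=464615/4096
(2,1): OLD=33603837/131072 → NEW=255, ERR=180477/131072
(2,2): OLD=31509577/262144 → NEW=0, ERR=31509577/262144
(2,3): OLD=700679413/4194304 → NEW=255, ERR=-368868107/4194304
(3,0): OLD=385258327/2097152 → NEW=255, ERR=-149515433/2097152
(3,1): OLD=4525345609/33554432 → NEW=255, ERR=-4031034551/33554432
(3,2): OLD=85147728247/536870912 → NEW=255, ERR=-51754354313/536870912
(3,3): OLD=952234229441/8589934592 → NEW=0, ERR=952234229441/8589934592
(4,0): OLD=50033847563/536870912 → NEW=0, ERR=50033847563/536870912
(4,1): OLD=552762737345/4294967296 → NEW=255, ERR=-542453923135/4294967296
(4,2): OLD=16615772594433/137438953472 → NEW=0, ERR=16615772594433/137438953472
(4,3): OLD=548675938744919/2199023255552 → NEW=255, ERR=-12074991420841/2199023255552
(5,0): OLD=10888072073723/68719476736 → NEW=255, ERR=-6635394493957/68719476736
(5,1): OLD=294185180930653/2199023255552 → NEW=255, ERR=-266565749235107/2199023255552
(5,2): OLD=133945578280335/1099511627776 → NEW=0, ERR=133945578280335/1099511627776
(5,3): OLD=8343533732143509/35184372088832 → NEW=255, ERR=-628481150508651/35184372088832
Row 0: ##.#
Row 1: #.##
Row 2: .#.#
Row 3: ###.
Row 4: .#.#
Row 5: ##.#

Answer: ##.#
#.##
.#.#
###.
.#.#
##.#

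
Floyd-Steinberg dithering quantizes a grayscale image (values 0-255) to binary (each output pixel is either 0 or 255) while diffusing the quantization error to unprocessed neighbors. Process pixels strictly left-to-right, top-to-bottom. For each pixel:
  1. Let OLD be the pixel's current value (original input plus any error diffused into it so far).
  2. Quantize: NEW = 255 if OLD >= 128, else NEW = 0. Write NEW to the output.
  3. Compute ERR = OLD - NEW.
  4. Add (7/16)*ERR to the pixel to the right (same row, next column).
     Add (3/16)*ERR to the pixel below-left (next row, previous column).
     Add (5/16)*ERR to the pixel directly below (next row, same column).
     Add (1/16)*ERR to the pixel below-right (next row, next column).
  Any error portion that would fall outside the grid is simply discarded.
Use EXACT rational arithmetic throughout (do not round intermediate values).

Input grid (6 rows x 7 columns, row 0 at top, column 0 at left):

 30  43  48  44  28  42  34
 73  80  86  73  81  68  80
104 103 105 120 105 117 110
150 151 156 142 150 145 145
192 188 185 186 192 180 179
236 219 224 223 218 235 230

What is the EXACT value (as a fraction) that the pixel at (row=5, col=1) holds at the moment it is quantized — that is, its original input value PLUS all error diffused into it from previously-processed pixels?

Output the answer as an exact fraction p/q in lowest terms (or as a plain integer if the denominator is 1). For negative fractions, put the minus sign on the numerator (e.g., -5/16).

(0,0): OLD=30 → NEW=0, ERR=30
(0,1): OLD=449/8 → NEW=0, ERR=449/8
(0,2): OLD=9287/128 → NEW=0, ERR=9287/128
(0,3): OLD=155121/2048 → NEW=0, ERR=155121/2048
(0,4): OLD=2003351/32768 → NEW=0, ERR=2003351/32768
(0,5): OLD=36043553/524288 → NEW=0, ERR=36043553/524288
(0,6): OLD=537517543/8388608 → NEW=0, ERR=537517543/8388608
(1,0): OLD=11891/128 → NEW=0, ERR=11891/128
(1,1): OLD=157349/1024 → NEW=255, ERR=-103771/1024
(1,2): OLD=2688521/32768 → NEW=0, ERR=2688521/32768
(1,3): OLD=19472469/131072 → NEW=255, ERR=-13950891/131072
(1,4): OLD=596962015/8388608 → NEW=0, ERR=596962015/8388608
(1,5): OLD=9157217167/67108864 → NEW=255, ERR=-7955543153/67108864
(1,6): OLD=56324820353/1073741824 → NEW=0, ERR=56324820353/1073741824
(2,0): OLD=1868263/16384 → NEW=0, ERR=1868263/16384
(2,1): OLD=74663645/524288 → NEW=255, ERR=-59029795/524288
(2,2): OLD=462135511/8388608 → NEW=0, ERR=462135511/8388608
(2,3): OLD=8677969119/67108864 → NEW=255, ERR=-8434791201/67108864
(2,4): OLD=23284174031/536870912 → NEW=0, ERR=23284174031/536870912
(2,5): OLD=1944965277701/17179869184 → NEW=0, ERR=1944965277701/17179869184
(2,6): OLD=46320693288819/274877906944 → NEW=255, ERR=-23773172981901/274877906944
(3,0): OLD=1380123895/8388608 → NEW=255, ERR=-758971145/8388608
(3,1): OLD=6287326251/67108864 → NEW=0, ERR=6287326251/67108864
(3,2): OLD=98570120689/536870912 → NEW=255, ERR=-38331961871/536870912
(3,3): OLD=178371131431/2147483648 → NEW=0, ERR=178371131431/2147483648
(3,4): OLD=58621526532343/274877906944 → NEW=255, ERR=-11472339738377/274877906944
(3,5): OLD=326804783157845/2199023255552 → NEW=255, ERR=-233946147007915/2199023255552
(3,6): OLD=2762139560094923/35184372088832 → NEW=0, ERR=2762139560094923/35184372088832
(4,0): OLD=194661563161/1073741824 → NEW=255, ERR=-79142601959/1073741824
(4,1): OLD=2851663215173/17179869184 → NEW=255, ERR=-1529203426747/17179869184
(4,2): OLD=39905337572651/274877906944 → NEW=255, ERR=-30188528698069/274877906944
(4,3): OLD=333415745300809/2199023255552 → NEW=255, ERR=-227335184864951/2199023255552
(4,4): OLD=2092986577513803/17592186044416 → NEW=0, ERR=2092986577513803/17592186044416
(4,5): OLD=118735071134168715/562949953421312 → NEW=255, ERR=-24817166988265845/562949953421312
(4,6): OLD=1599649448854344253/9007199254740992 → NEW=255, ERR=-697186361104608707/9007199254740992
(5,0): OLD=53952167601823/274877906944 → NEW=255, ERR=-16141698668897/274877906944
(5,1): OLD=308508964457013/2199023255552 → NEW=255, ERR=-252241965708747/2199023255552
Target (5,1): original=219, with diffused error = 308508964457013/2199023255552

Answer: 308508964457013/2199023255552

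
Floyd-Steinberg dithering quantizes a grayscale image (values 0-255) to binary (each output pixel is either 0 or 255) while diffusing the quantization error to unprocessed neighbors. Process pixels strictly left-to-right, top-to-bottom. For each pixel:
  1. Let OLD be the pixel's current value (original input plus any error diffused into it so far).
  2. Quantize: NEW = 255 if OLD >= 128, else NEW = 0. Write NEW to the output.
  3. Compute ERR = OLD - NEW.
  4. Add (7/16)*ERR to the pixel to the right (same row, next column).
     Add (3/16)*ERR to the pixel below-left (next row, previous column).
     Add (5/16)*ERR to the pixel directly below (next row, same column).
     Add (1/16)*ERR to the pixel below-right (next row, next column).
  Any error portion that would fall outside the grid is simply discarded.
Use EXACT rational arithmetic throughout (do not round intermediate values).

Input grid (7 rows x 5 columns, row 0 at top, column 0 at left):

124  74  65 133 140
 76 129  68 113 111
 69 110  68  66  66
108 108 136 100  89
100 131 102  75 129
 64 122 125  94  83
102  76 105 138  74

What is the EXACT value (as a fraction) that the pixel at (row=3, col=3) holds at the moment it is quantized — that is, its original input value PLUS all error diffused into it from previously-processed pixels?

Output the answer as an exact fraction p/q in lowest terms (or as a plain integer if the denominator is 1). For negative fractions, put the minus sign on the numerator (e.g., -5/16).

(0,0): OLD=124 → NEW=0, ERR=124
(0,1): OLD=513/4 → NEW=255, ERR=-507/4
(0,2): OLD=611/64 → NEW=0, ERR=611/64
(0,3): OLD=140469/1024 → NEW=255, ERR=-120651/1024
(0,4): OLD=1449203/16384 → NEW=0, ERR=1449203/16384
(1,0): OLD=5823/64 → NEW=0, ERR=5823/64
(1,1): OLD=71033/512 → NEW=255, ERR=-59527/512
(1,2): OLD=-162131/16384 → NEW=0, ERR=-162131/16384
(1,3): OLD=5834825/65536 → NEW=0, ERR=5834825/65536
(1,4): OLD=178498107/1048576 → NEW=255, ERR=-88888773/1048576
(2,0): OLD=619587/8192 → NEW=0, ERR=619587/8192
(2,1): OLD=28990033/262144 → NEW=0, ERR=28990033/262144
(2,2): OLD=514712499/4194304 → NEW=0, ERR=514712499/4194304
(2,3): OLD=8791145705/67108864 → NEW=255, ERR=-8321614615/67108864
(2,4): OLD=-9853888481/1073741824 → NEW=0, ERR=-9853888481/1073741824
(3,0): OLD=639088851/4194304 → NEW=255, ERR=-430458669/4194304
(3,1): OLD=4207557655/33554432 → NEW=0, ERR=4207557655/33554432
(3,2): OLD=228568299757/1073741824 → NEW=255, ERR=-45235865363/1073741824
(3,3): OLD=104726428245/2147483648 → NEW=0, ERR=104726428245/2147483648
Target (3,3): original=100, with diffused error = 104726428245/2147483648

Answer: 104726428245/2147483648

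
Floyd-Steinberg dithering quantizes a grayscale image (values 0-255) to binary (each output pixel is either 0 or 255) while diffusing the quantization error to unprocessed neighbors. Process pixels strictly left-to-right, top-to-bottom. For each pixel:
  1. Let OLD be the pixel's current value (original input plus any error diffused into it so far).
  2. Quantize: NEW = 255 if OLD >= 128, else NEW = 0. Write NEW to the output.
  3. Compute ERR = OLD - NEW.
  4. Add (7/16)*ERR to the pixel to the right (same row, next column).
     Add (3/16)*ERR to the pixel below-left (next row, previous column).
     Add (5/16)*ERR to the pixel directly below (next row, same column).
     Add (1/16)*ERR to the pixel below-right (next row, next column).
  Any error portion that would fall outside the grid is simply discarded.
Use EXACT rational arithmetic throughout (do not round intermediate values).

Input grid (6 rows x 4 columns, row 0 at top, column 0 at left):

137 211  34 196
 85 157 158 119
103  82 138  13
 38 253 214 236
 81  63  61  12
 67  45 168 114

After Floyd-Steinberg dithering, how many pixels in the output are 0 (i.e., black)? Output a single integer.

Answer: 13

Derivation:
(0,0): OLD=137 → NEW=255, ERR=-118
(0,1): OLD=1275/8 → NEW=255, ERR=-765/8
(0,2): OLD=-1003/128 → NEW=0, ERR=-1003/128
(0,3): OLD=394387/2048 → NEW=255, ERR=-127853/2048
(1,0): OLD=3865/128 → NEW=0, ERR=3865/128
(1,1): OLD=134639/1024 → NEW=255, ERR=-126481/1024
(1,2): OLD=2746971/32768 → NEW=0, ERR=2746971/32768
(1,3): OLD=71134061/524288 → NEW=255, ERR=-62559379/524288
(2,0): OLD=1462709/16384 → NEW=0, ERR=1462709/16384
(2,1): OLD=52462935/524288 → NEW=0, ERR=52462935/524288
(2,2): OLD=186523715/1048576 → NEW=255, ERR=-80863165/1048576
(2,3): OLD=-885629065/16777216 → NEW=0, ERR=-885629065/16777216
(3,0): OLD=710189349/8388608 → NEW=0, ERR=710189349/8388608
(3,1): OLD=41933636475/134217728 → NEW=255, ERR=7708115835/134217728
(3,2): OLD=453941299717/2147483648 → NEW=255, ERR=-93667030523/2147483648
(3,3): OLD=6720818677667/34359738368 → NEW=255, ERR=-2040914606173/34359738368
(4,0): OLD=253885670913/2147483648 → NEW=0, ERR=253885670913/2147483648
(4,1): OLD=2229659931075/17179869184 → NEW=255, ERR=-2151206710845/17179869184
(4,2): OLD=-8224617911261/549755813888 → NEW=0, ERR=-8224617911261/549755813888
(4,3): OLD=-139271137420059/8796093022208 → NEW=0, ERR=-139271137420059/8796093022208
(5,0): OLD=22118626469233/274877906944 → NEW=0, ERR=22118626469233/274877906944
(5,1): OLD=401612760853367/8796093022208 → NEW=0, ERR=401612760853367/8796093022208
(5,2): OLD=758687084017343/4398046511104 → NEW=255, ERR=-362814776314177/4398046511104
(5,3): OLD=10136717230428443/140737488355328 → NEW=0, ERR=10136717230428443/140737488355328
Output grid:
  Row 0: ##.#  (1 black, running=1)
  Row 1: .#.#  (2 black, running=3)
  Row 2: ..#.  (3 black, running=6)
  Row 3: .###  (1 black, running=7)
  Row 4: .#..  (3 black, running=10)
  Row 5: ..#.  (3 black, running=13)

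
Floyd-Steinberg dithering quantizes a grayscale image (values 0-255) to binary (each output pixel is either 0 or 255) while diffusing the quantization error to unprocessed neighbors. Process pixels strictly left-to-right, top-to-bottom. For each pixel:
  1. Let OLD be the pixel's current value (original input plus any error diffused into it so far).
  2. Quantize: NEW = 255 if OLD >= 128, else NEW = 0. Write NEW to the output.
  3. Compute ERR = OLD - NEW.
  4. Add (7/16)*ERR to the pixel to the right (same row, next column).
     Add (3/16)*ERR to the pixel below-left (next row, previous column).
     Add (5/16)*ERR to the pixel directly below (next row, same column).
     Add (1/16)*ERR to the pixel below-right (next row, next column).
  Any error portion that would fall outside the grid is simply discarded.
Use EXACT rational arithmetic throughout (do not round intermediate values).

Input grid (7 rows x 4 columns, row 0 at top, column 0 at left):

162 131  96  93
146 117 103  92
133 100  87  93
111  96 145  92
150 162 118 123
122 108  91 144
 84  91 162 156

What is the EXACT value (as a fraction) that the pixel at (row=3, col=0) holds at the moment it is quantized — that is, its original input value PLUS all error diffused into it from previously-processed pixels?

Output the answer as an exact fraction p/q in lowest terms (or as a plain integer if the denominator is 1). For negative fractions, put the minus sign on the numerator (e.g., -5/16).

Answer: 2186110963/16777216

Derivation:
(0,0): OLD=162 → NEW=255, ERR=-93
(0,1): OLD=1445/16 → NEW=0, ERR=1445/16
(0,2): OLD=34691/256 → NEW=255, ERR=-30589/256
(0,3): OLD=166805/4096 → NEW=0, ERR=166805/4096
(1,0): OLD=34271/256 → NEW=255, ERR=-31009/256
(1,1): OLD=131097/2048 → NEW=0, ERR=131097/2048
(1,2): OLD=7008781/65536 → NEW=0, ERR=7008781/65536
(1,3): OLD=151044075/1048576 → NEW=255, ERR=-116342805/1048576
(2,0): OLD=3511075/32768 → NEW=0, ERR=3511075/32768
(2,1): OLD=188076209/1048576 → NEW=255, ERR=-79310671/1048576
(2,2): OLD=147904853/2097152 → NEW=0, ERR=147904853/2097152
(2,3): OLD=3216749089/33554432 → NEW=0, ERR=3216749089/33554432
(3,0): OLD=2186110963/16777216 → NEW=255, ERR=-2092079117/16777216
Target (3,0): original=111, with diffused error = 2186110963/16777216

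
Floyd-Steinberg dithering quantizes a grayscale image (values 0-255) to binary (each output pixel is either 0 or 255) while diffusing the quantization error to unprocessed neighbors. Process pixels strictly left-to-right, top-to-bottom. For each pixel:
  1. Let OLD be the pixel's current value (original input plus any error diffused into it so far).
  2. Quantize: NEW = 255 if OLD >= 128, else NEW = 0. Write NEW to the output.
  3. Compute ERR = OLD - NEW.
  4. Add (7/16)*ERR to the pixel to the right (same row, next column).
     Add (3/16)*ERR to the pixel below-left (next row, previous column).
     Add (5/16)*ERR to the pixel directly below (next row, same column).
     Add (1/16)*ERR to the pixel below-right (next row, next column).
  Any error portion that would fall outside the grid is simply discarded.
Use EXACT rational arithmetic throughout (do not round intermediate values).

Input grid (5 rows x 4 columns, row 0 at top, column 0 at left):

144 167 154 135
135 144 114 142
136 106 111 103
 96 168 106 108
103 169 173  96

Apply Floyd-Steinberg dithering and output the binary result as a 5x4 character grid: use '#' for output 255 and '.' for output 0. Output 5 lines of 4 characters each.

(0,0): OLD=144 → NEW=255, ERR=-111
(0,1): OLD=1895/16 → NEW=0, ERR=1895/16
(0,2): OLD=52689/256 → NEW=255, ERR=-12591/256
(0,3): OLD=464823/4096 → NEW=0, ERR=464823/4096
(1,0): OLD=31365/256 → NEW=0, ERR=31365/256
(1,1): OLD=447395/2048 → NEW=255, ERR=-74845/2048
(1,2): OLD=7295583/65536 → NEW=0, ERR=7295583/65536
(1,3): OLD=233929417/1048576 → NEW=255, ERR=-33457463/1048576
(2,0): OLD=5486513/32768 → NEW=255, ERR=-2869327/32768
(2,1): OLD=88919467/1048576 → NEW=0, ERR=88919467/1048576
(2,2): OLD=366207607/2097152 → NEW=255, ERR=-168566153/2097152
(2,3): OLD=2175027451/33554432 → NEW=0, ERR=2175027451/33554432
(3,0): OLD=1418278817/16777216 → NEW=0, ERR=1418278817/16777216
(3,1): OLD=56623982591/268435456 → NEW=255, ERR=-11827058689/268435456
(3,2): OLD=339558827009/4294967296 → NEW=0, ERR=339558827009/4294967296
(3,3): OLD=10845409363847/68719476736 → NEW=255, ERR=-6678057203833/68719476736
(4,0): OLD=520362760781/4294967296 → NEW=0, ERR=520362760781/4294967296
(4,1): OLD=7845861028455/34359738368 → NEW=255, ERR=-915872255385/34359738368
(4,2): OLD=181496107554695/1099511627776 → NEW=255, ERR=-98879357528185/1099511627776
(4,3): OLD=549376840974305/17592186044416 → NEW=0, ERR=549376840974305/17592186044416
Row 0: #.#.
Row 1: .#.#
Row 2: #.#.
Row 3: .#.#
Row 4: .##.

Answer: #.#.
.#.#
#.#.
.#.#
.##.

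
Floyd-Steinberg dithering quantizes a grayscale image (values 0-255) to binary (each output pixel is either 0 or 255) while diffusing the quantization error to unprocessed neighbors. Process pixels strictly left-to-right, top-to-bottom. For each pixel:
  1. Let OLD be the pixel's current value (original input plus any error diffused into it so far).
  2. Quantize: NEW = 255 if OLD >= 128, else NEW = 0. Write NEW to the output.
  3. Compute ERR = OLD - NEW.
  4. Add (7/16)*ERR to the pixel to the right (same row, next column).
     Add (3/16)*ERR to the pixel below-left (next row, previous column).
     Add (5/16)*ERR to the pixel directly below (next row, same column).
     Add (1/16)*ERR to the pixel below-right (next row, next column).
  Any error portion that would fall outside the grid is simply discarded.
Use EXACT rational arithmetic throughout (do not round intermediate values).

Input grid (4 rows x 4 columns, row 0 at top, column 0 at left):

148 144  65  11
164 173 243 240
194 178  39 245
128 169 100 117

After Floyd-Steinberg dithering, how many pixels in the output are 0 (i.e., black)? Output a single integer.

Answer: 7

Derivation:
(0,0): OLD=148 → NEW=255, ERR=-107
(0,1): OLD=1555/16 → NEW=0, ERR=1555/16
(0,2): OLD=27525/256 → NEW=0, ERR=27525/256
(0,3): OLD=237731/4096 → NEW=0, ERR=237731/4096
(1,0): OLD=38089/256 → NEW=255, ERR=-27191/256
(1,1): OLD=348927/2048 → NEW=255, ERR=-173313/2048
(1,2): OLD=16812139/65536 → NEW=255, ERR=100459/65536
(1,3): OLD=278426333/1048576 → NEW=255, ERR=11039453/1048576
(2,0): OLD=4749413/32768 → NEW=255, ERR=-3606427/32768
(2,1): OLD=101766951/1048576 → NEW=0, ERR=101766951/1048576
(2,2): OLD=164887363/2097152 → NEW=0, ERR=164887363/2097152
(2,3): OLD=9488656599/33554432 → NEW=255, ERR=932276439/33554432
(3,0): OLD=1875756181/16777216 → NEW=0, ERR=1875756181/16777216
(3,1): OLD=68748047499/268435456 → NEW=255, ERR=297006219/268435456
(3,2): OLD=585530659445/4294967296 → NEW=255, ERR=-509686001035/4294967296
(3,3): OLD=5406723011251/68719476736 → NEW=0, ERR=5406723011251/68719476736
Output grid:
  Row 0: #...  (3 black, running=3)
  Row 1: ####  (0 black, running=3)
  Row 2: #..#  (2 black, running=5)
  Row 3: .##.  (2 black, running=7)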